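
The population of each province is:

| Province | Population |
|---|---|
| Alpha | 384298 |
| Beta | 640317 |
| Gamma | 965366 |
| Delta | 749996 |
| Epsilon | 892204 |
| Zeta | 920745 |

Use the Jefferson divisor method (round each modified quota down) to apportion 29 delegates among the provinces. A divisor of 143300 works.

Alpha=2, Beta=4, Gamma=6, Delta=5, Epsilon=6, Zeta=6

With modified divisor 143300: modified quotas Alpha 2.682, Beta 4.468, Gamma 6.737, Delta 5.234, Epsilon 6.226, Zeta 6.425.
Rounding down: Alpha 2, Beta 4, Gamma 6, Delta 5, Epsilon 6, Zeta 6 (total 29).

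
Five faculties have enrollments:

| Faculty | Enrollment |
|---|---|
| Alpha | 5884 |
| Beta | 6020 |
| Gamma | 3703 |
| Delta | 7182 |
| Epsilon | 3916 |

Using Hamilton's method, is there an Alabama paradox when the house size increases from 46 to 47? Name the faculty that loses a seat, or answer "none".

Gamma

At 46 seats: Alpha 10, Beta 10, Gamma 7, Delta 12, Epsilon 7.
At 47 seats: Alpha 10, Beta 11, Gamma 6, Delta 13, Epsilon 7.
Gamma drops from 7 to 6.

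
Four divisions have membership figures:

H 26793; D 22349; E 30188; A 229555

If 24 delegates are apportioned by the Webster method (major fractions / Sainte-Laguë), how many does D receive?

Standard divisor 308885/24 ≈ 12870.208; standard quotas: H 2.082, D 1.736, E 2.346, A 17.836.
Rounding to the nearest integer gives H 2, D 2, E 2, A 18 — total 24, matching the house size, so no adjustment is needed.
D receives 2.

2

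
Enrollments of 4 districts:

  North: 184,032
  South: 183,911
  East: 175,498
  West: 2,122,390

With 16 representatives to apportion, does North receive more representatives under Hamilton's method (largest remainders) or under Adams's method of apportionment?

Hamilton: North 1, South 1, East 1, West 13.
Adams: North 2, South 1, East 1, West 12.
North gets 1 under Hamilton and 2 under Adams.

Adams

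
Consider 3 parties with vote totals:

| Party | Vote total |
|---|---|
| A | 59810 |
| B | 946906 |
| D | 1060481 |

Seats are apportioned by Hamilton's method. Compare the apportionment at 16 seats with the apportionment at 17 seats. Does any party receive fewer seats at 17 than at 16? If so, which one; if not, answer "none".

At 16 seats: A 1, B 7, D 8.
At 17 seats: A 0, B 8, D 9.
A drops from 1 to 0.

A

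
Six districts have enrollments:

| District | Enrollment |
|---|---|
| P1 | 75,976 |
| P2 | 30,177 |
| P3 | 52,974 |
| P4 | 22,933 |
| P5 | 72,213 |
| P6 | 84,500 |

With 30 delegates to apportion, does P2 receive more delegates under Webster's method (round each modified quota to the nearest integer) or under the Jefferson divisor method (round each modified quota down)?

Webster: P1 7, P2 3, P3 5, P4 2, P5 6, P6 7.
Jefferson: P1 7, P2 2, P3 5, P4 2, P5 6, P6 8.
P2 gets 3 under Webster and 2 under Jefferson.

Webster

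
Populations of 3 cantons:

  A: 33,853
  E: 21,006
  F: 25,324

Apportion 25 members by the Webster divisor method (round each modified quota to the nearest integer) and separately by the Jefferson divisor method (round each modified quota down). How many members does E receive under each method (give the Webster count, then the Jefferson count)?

7 and 6

Webster: A 10, E 7, F 8.
Jefferson: A 11, E 6, F 8.
E gets 7 under Webster and 6 under Jefferson.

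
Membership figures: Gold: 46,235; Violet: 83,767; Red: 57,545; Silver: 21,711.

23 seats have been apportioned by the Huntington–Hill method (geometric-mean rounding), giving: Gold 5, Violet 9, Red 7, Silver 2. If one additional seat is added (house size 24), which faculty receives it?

Priority for the next seat is population ÷ (√(s·(s+1))).
Priorities: Gold 8441.317, Violet 8829.817, Red 7689.774, Silver 8863.479.
Highest priority: Silver.

Silver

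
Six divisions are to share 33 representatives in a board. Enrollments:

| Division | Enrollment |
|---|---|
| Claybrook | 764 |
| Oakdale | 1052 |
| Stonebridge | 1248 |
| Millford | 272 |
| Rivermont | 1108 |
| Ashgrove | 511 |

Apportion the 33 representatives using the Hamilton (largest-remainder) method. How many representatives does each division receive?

Standard divisor: 4955 ÷ 33 ≈ 150.152.
Standard quotas: Claybrook 5.088, Oakdale 7.006, Stonebridge 8.312, Millford 1.812, Rivermont 7.379, Ashgrove 3.403.
Lower quotas: Claybrook 5, Oakdale 7, Stonebridge 8, Millford 1, Rivermont 7, Ashgrove 3 (sum 31, leaving 2 seats).
Remainders in descending order: Millford 0.812, Ashgrove 0.403, Rivermont 0.379, Stonebridge 0.312, Claybrook 0.088, Oakdale 0.006.
The surplus seats go to Millford, Ashgrove.

Claybrook: 5, Oakdale: 7, Stonebridge: 8, Millford: 2, Rivermont: 7, Ashgrove: 4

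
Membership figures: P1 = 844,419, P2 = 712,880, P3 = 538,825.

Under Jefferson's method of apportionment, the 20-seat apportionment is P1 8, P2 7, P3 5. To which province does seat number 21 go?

Priority for the next seat is population ÷ (current seats + 1).
Priorities: P1 93824.333, P2 89110.000, P3 89804.167.
Highest priority: P1.

P1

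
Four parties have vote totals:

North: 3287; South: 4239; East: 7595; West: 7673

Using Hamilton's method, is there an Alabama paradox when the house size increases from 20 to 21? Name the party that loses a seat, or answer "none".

none

At 20 seats: North 3, South 4, East 6, West 7.
At 21 seats: North 3, South 4, East 7, West 7.
No party's allocation decreased.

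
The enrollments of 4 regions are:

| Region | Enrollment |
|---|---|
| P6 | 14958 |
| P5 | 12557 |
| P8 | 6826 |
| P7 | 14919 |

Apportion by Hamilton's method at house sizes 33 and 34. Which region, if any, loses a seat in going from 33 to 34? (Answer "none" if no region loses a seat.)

none

At 33 seats: P6 10, P5 8, P8 5, P7 10.
At 34 seats: P6 10, P5 9, P8 5, P7 10.
No region's allocation decreased.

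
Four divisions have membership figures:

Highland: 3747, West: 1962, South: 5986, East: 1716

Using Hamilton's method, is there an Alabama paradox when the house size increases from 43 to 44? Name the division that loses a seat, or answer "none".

At 43 seats: Highland 12, West 6, South 19, East 6.
At 44 seats: Highland 12, West 6, South 20, East 6.
No division's allocation decreased.

none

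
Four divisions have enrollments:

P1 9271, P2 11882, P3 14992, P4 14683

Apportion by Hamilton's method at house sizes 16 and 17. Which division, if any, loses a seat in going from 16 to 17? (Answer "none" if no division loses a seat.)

At 16 seats: P1 3, P2 4, P3 5, P4 4.
At 17 seats: P1 3, P2 4, P3 5, P4 5.
No division's allocation decreased.

none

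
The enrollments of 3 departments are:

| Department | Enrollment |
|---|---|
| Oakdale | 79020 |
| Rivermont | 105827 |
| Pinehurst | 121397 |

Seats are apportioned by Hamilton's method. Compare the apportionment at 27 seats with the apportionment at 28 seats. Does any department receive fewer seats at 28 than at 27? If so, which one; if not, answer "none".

At 27 seats: Oakdale 7, Rivermont 9, Pinehurst 11.
At 28 seats: Oakdale 7, Rivermont 10, Pinehurst 11.
No department's allocation decreased.

none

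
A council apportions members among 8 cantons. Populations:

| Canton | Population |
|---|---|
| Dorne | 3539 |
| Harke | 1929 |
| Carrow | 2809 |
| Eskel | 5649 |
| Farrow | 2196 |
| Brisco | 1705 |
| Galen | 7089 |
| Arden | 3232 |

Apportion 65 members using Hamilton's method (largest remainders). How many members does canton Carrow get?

7

The standard divisor is 28148/65 ≈ 433.046.
Standard quotas: Dorne 8.1723, Harke 4.4545, Carrow 6.4866, Eskel 13.0448, Farrow 5.0711, Brisco 3.9372, Galen 16.3701, Arden 7.4634.
Lower quotas: Dorne 8, Harke 4, Carrow 6, Eskel 13, Farrow 5, Brisco 3, Galen 16, Arden 7 (sum 62, leaving 3 seats).
Remainders in descending order: Brisco 0.9372, Carrow 0.4866, Arden 0.4634, Harke 0.4545, Galen 0.3701, Dorne 0.1723, Farrow 0.0711, Eskel 0.0448.
The surplus seats go to Brisco, Carrow, Arden.
Carrow receives 7.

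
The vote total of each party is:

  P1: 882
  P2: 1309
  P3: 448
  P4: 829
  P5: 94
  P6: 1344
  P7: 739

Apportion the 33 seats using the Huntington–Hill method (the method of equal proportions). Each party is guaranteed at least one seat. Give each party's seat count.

With divisor 177: modified quotas P1 4.983, P2 7.395, P3 2.531, P4 4.684, P5 0.531, P6 7.593, P7 4.175.
Geometric-mean thresholds: P1 √(4·5)=4.472, P2 √(7·8)=7.483, P3 √(2·3)=2.449, P4 √(4·5)=4.472, P5 (min 1), P6 √(7·8)=7.483, P7 √(4·5)=4.472.
Each quota rounded against its threshold gives P1 5, P2 7, P3 3, P4 5, P5 1, P6 8, P7 4 (total 33).

P1 5, P2 7, P3 3, P4 5, P5 1, P6 8, P7 4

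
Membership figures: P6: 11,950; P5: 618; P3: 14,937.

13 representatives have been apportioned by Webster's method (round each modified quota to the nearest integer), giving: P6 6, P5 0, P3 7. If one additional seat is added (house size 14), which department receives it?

Priority for the next seat is population ÷ (current seats + 0.5).
Priorities: P6 1838.462, P5 1236.000, P3 1991.600.
Highest priority: P3.

P3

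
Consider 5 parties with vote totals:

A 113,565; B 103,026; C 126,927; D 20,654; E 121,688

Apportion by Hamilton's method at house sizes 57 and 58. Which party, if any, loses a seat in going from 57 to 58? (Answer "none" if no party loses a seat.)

At 57 seats: A 13, B 12, C 15, D 3, E 14.
At 58 seats: A 14, B 12, C 15, D 2, E 15.
D drops from 3 to 2.

D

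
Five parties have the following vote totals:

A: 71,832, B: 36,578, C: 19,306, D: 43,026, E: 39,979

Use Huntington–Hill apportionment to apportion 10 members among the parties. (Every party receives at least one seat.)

A 3; B 2; C 1; D 2; E 2

With divisor 23300: modified quotas A 3.083, B 1.570, C 0.829, D 1.847, E 1.716.
Geometric-mean thresholds: A √(3·4)=3.464, B √(1·2)=1.414, C (min 1), D √(1·2)=1.414, E √(1·2)=1.414.
Each quota rounded against its threshold gives A 3, B 2, C 1, D 2, E 2 (total 10).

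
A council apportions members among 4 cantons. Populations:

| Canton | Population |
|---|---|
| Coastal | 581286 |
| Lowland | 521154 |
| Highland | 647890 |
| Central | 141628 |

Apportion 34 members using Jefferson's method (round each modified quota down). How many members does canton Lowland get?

Standard divisor 1891958/34 ≈ 55645.824; standard quotas: Coastal 10.446, Lowland 9.366, Highland 11.643, Central 2.545.
Rounding down gives 10, 9, 11, 2 = 32 seats, so the divisor must be adjusted.
With modified divisor 52500: modified quotas Coastal 11.072, Lowland 9.927, Highland 12.341, Central 2.698.
Rounding down: Coastal 11, Lowland 9, Highland 12, Central 2 (total 34).
Lowland receives 9.

9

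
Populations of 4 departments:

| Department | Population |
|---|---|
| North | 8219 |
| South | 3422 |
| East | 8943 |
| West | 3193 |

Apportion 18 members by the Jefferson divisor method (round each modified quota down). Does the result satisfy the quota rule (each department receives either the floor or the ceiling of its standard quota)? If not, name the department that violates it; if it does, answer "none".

Standard quotas: North 6.222, South 2.591, East 6.770, West 2.417.
Jefferson allocation: North 7, South 2, East 7, West 2.
Every allocation lies between the lower and upper quota.

none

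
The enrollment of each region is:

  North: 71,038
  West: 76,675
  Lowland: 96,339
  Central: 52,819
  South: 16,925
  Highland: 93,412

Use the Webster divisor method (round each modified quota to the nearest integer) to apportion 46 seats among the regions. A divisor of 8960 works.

With modified divisor 8960: modified quotas North 7.928, West 8.557, Lowland 10.752, Central 5.895, South 1.889, Highland 10.425.
Rounding to the nearest integer: North 8, West 9, Lowland 11, Central 6, South 2, Highland 10 (total 46).

North 8; West 9; Lowland 11; Central 6; South 2; Highland 10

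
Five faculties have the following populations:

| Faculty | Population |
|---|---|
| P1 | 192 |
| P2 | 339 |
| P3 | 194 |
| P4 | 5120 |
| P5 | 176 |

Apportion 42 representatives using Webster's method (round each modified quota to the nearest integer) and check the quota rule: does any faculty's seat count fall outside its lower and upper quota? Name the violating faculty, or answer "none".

Standard quotas: P1 1.339, P2 2.365, P3 1.353, P4 35.715, P5 1.228.
Webster allocation: P1 1, P2 2, P3 1, P4 37, P5 1.
P4 has quota 35.715 (lower 35, upper 36) but receives 37 — outside the quota interval.

P4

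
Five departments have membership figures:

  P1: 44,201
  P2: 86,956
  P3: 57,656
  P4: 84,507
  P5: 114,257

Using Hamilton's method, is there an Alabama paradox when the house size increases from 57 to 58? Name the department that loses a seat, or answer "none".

At 57 seats: P1 7, P2 13, P3 8, P4 12, P5 17.
At 58 seats: P1 6, P2 13, P3 9, P4 13, P5 17.
P1 drops from 7 to 6.

P1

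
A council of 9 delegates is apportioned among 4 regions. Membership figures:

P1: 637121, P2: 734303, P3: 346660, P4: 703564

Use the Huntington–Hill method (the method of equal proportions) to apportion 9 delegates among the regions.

P1 2, P2 3, P3 1, P4 3

With divisor 273666: modified quotas P1 2.328, P2 2.683, P3 1.267, P4 2.571.
Geometric-mean thresholds: P1 √(2·3)=2.449, P2 √(2·3)=2.449, P3 √(1·2)=1.414, P4 √(2·3)=2.449.
Each quota rounded against its threshold gives P1 2, P2 3, P3 1, P4 3 (total 9).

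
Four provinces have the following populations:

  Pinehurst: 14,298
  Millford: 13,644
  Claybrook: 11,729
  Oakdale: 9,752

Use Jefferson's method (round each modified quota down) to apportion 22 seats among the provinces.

Pinehurst=7; Millford=6; Claybrook=5; Oakdale=4

Standard divisor 49423/22 ≈ 2246.5; standard quotas: Pinehurst 6.365, Millford 6.073, Claybrook 5.221, Oakdale 4.341.
Rounding down gives 6, 6, 5, 4 = 21 seats, so the divisor must be adjusted.
With modified divisor 2000: modified quotas Pinehurst 7.149, Millford 6.822, Claybrook 5.864, Oakdale 4.876.
Rounding down: Pinehurst 7, Millford 6, Claybrook 5, Oakdale 4 (total 22).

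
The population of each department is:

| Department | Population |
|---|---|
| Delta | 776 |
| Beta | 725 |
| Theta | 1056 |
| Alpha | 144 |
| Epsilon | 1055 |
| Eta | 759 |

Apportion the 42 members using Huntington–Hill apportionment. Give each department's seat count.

Delta 7, Beta 7, Theta 10, Alpha 1, Epsilon 10, Eta 7

With divisor 107: modified quotas Delta 7.252, Beta 6.776, Theta 9.869, Alpha 1.346, Epsilon 9.860, Eta 7.093.
Geometric-mean thresholds: Delta √(7·8)=7.483, Beta √(6·7)=6.481, Theta √(9·10)=9.487, Alpha √(1·2)=1.414, Epsilon √(9·10)=9.487, Eta √(7·8)=7.483.
Each quota rounded against its threshold gives Delta 7, Beta 7, Theta 10, Alpha 1, Epsilon 10, Eta 7 (total 42).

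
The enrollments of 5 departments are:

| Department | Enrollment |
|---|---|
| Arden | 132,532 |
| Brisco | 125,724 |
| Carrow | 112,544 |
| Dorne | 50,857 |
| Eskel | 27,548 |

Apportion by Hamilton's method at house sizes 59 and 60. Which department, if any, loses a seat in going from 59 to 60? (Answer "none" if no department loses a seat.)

At 59 seats: Arden 17, Brisco 16, Carrow 15, Dorne 7, Eskel 4.
At 60 seats: Arden 18, Brisco 17, Carrow 15, Dorne 7, Eskel 3.
Eskel drops from 4 to 3.

Eskel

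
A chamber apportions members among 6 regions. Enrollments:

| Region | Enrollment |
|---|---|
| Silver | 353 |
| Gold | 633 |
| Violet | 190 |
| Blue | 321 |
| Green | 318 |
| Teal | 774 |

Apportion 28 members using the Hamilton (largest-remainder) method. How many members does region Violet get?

Standard divisor: 2589 ÷ 28 ≈ 92.464.
Standard quotas: Silver 3.818, Gold 6.846, Violet 2.055, Blue 3.472, Green 3.439, Teal 8.371.
Lower quotas: Silver 3, Gold 6, Violet 2, Blue 3, Green 3, Teal 8 (sum 25, leaving 3 seats).
Remainders in descending order: Gold 0.846, Silver 0.818, Blue 0.472, Green 0.439, Teal 0.371, Violet 0.055.
Largest remainders: Gold, Silver, Blue receive the extra seats.
Violet receives 2.

2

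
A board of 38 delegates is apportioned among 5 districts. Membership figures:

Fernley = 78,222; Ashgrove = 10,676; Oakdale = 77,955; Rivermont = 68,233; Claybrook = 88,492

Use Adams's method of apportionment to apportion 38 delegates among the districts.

Fernley: 9, Ashgrove: 2, Oakdale: 9, Rivermont: 8, Claybrook: 10

Standard divisor 323578/38 ≈ 8515.211; standard quotas: Fernley 9.186, Ashgrove 1.254, Oakdale 9.155, Rivermont 8.013, Claybrook 10.392.
Rounding up gives 10, 2, 10, 9, 11 = 42 seats, so the divisor must be adjusted.
With modified divisor 9300: modified quotas Fernley 8.411, Ashgrove 1.148, Oakdale 8.382, Rivermont 7.337, Claybrook 9.515.
Rounding up: Fernley 9, Ashgrove 2, Oakdale 9, Rivermont 8, Claybrook 10 (total 38).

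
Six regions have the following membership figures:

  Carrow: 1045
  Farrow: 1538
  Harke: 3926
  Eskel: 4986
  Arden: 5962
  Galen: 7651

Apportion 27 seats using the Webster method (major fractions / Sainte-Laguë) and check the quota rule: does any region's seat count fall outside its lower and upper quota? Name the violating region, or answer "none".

none

Standard quotas: Carrow 1.124, Farrow 1.654, Harke 4.222, Eskel 5.362, Arden 6.411, Galen 8.228.
Webster allocation: Carrow 1, Farrow 2, Harke 4, Eskel 5, Arden 7, Galen 8.
Every allocation lies between the lower and upper quota.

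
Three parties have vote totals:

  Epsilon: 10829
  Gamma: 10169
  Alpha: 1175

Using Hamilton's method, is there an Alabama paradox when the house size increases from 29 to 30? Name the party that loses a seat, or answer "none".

At 29 seats: Epsilon 14, Gamma 13, Alpha 2.
At 30 seats: Epsilon 15, Gamma 14, Alpha 1.
Alpha drops from 2 to 1.

Alpha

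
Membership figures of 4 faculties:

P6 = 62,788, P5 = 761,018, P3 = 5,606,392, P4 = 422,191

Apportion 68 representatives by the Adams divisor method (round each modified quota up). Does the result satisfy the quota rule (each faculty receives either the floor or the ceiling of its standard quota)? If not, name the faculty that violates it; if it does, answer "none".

Standard quotas: P6 0.623, P5 7.552, P3 55.635, P4 4.190.
Adams allocation: P6 1, P5 8, P3 54, P4 5.
P3 has quota 55.635 (lower 55, upper 56) but receives 54 — outside the quota interval.

P3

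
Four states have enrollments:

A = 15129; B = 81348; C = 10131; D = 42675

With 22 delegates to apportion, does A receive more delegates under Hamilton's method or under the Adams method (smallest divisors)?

Hamilton: A 2, B 12, C 2, D 6.
Adams: A 3, B 11, C 2, D 6.
A gets 2 under Hamilton and 3 under Adams.

Adams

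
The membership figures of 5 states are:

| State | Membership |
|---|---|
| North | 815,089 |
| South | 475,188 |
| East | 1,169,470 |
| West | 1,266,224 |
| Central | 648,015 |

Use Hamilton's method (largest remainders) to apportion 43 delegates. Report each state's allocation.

The standard divisor is 4373986/43 ≈ 101720.605.
Standard quotas: North 8.0130, South 4.6715, East 11.4969, West 12.4481, Central 6.3705.
Lower quotas: North 8, South 4, East 11, West 12, Central 6 (sum 41, leaving 2 seats).
Remainders in descending order: South 0.6715, East 0.4969, West 0.4481, Central 0.3705, North 0.0130.
Largest remainders: South, East receive the extra seats.

North: 8, South: 5, East: 12, West: 12, Central: 6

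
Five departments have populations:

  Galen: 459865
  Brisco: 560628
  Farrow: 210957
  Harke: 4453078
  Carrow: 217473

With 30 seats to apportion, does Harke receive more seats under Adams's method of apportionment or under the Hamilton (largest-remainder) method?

Adams: Galen 3, Brisco 3, Farrow 1, Harke 21, Carrow 2.
Hamilton: Galen 2, Brisco 3, Farrow 1, Harke 23, Carrow 1.
Harke gets 21 under Adams and 23 under Hamilton.

Hamilton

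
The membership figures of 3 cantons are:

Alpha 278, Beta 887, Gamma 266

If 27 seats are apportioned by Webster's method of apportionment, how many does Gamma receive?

Standard divisor 1431/27 ≈ 53; standard quotas: Alpha 5.245, Beta 16.736, Gamma 5.019.
Rounding to the nearest integer gives Alpha 5, Beta 17, Gamma 5 — total 27, matching the house size, so no adjustment is needed.
Gamma receives 5.

5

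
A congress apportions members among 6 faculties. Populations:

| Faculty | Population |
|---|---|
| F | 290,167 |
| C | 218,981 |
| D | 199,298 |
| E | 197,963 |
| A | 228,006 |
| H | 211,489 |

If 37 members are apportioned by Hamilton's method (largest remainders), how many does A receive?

The standard divisor is 1345904/37 ≈ 36375.784.
Standard quotas: F 7.9769, C 6.0200, D 5.4789, E 5.4422, A 6.2681, H 5.8140.
Lower quotas: F 7, C 6, D 5, E 5, A 6, H 5 (sum 34, leaving 3 seats).
Remainders in descending order: F 0.9769, H 0.8140, D 0.4789, E 0.4422, A 0.2681, C 0.0200.
Largest remainders: F, H, D receive the extra seats.
A receives 6.

6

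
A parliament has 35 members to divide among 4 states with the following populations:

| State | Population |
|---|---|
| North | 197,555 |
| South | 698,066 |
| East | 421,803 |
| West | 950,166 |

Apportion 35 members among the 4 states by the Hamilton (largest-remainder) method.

Total 2267590; standard divisor 2267590/35 ≈ 64788.286.
Standard quotas: North 3.0492, South 10.7746, East 6.5105, West 14.6657.
Lower quotas: North 3, South 10, East 6, West 14 (sum 33, leaving 2 seats).
Remainders in descending order: South 0.7746, West 0.6657, East 0.5105, North 0.0492.
The surplus seats go to South, West.

North=3; South=11; East=6; West=15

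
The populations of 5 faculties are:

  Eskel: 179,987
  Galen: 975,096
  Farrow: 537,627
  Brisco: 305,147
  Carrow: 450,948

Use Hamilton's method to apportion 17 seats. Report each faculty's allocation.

Eskel: 1; Galen: 7; Farrow: 4; Brisco: 2; Carrow: 3

Standard divisor: 2448805 ÷ 17 ≈ 144047.353.
Standard quotas: Eskel 1.2495, Galen 6.7693, Farrow 3.7323, Brisco 2.1184, Carrow 3.1306.
Lower quotas: Eskel 1, Galen 6, Farrow 3, Brisco 2, Carrow 3 (sum 15, leaving 2 seats).
Remainders in descending order: Galen 0.7693, Farrow 0.7323, Eskel 0.2495, Carrow 0.1306, Brisco 0.1184.
Largest remainders: Galen, Farrow receive the extra seats.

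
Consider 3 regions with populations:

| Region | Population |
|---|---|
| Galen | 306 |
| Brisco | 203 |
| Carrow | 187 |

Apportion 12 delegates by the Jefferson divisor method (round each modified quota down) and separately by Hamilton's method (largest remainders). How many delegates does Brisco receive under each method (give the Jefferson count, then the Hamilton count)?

3 and 4

Jefferson: Galen 6, Brisco 3, Carrow 3.
Hamilton: Galen 5, Brisco 4, Carrow 3.
Brisco gets 3 under Jefferson and 4 under Hamilton.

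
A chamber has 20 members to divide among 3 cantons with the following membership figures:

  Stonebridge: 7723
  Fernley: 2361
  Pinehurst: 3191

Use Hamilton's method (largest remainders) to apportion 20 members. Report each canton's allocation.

Standard divisor: 13275 ÷ 20 ≈ 663.75.
Standard quotas: Stonebridge 11.6354, Fernley 3.5571, Pinehurst 4.8075.
Lower quotas: Stonebridge 11, Fernley 3, Pinehurst 4 (sum 18, leaving 2 seats).
Remainders in descending order: Pinehurst 0.8075, Stonebridge 0.6354, Fernley 0.5571.
Largest remainders: Pinehurst, Stonebridge receive the extra seats.

Stonebridge: 12, Fernley: 3, Pinehurst: 5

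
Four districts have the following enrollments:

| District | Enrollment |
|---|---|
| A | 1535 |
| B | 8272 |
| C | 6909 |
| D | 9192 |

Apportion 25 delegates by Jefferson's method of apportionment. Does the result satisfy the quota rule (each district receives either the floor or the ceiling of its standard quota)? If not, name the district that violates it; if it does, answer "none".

Standard quotas: A 1.481, B 7.982, C 6.667, D 8.870.
Jefferson allocation: A 1, B 8, C 7, D 9.
Every allocation lies between the lower and upper quota.

none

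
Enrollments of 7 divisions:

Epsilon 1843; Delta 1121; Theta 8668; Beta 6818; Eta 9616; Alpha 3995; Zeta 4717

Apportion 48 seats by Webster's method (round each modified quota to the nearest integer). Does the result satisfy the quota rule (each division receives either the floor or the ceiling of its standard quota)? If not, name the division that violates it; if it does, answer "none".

none

Standard quotas: Epsilon 2.405, Delta 1.463, Theta 11.313, Beta 8.898, Eta 12.550, Alpha 5.214, Zeta 6.156.
Webster allocation: Epsilon 2, Delta 1, Theta 12, Beta 9, Eta 13, Alpha 5, Zeta 6.
Every allocation lies between the lower and upper quota.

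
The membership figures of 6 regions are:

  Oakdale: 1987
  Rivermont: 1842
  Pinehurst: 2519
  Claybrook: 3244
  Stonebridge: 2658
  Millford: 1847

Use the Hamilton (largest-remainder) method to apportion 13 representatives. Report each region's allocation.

Standard divisor: 14097 ÷ 13 ≈ 1084.385.
Standard quotas: Oakdale 1.832, Rivermont 1.699, Pinehurst 2.323, Claybrook 2.992, Stonebridge 2.451, Millford 1.703.
Lower quotas: Oakdale 1, Rivermont 1, Pinehurst 2, Claybrook 2, Stonebridge 2, Millford 1 (sum 9, leaving 4 seats).
Remainders in descending order: Claybrook 0.992, Oakdale 0.832, Millford 0.703, Rivermont 0.699, Stonebridge 0.451, Pinehurst 0.323.
The surplus seats go to Claybrook, Oakdale, Millford, Rivermont.

Oakdale: 2, Rivermont: 2, Pinehurst: 2, Claybrook: 3, Stonebridge: 2, Millford: 2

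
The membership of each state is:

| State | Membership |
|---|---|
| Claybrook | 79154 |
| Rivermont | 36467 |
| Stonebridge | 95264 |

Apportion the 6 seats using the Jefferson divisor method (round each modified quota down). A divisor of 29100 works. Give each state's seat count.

Claybrook=2, Rivermont=1, Stonebridge=3

With modified divisor 29100: modified quotas Claybrook 2.720, Rivermont 1.253, Stonebridge 3.274.
Rounding down: Claybrook 2, Rivermont 1, Stonebridge 3 (total 6).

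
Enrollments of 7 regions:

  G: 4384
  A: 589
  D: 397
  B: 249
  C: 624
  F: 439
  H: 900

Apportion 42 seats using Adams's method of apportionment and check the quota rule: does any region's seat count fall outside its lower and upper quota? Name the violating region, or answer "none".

Standard quotas: G 24.285, A 3.263, D 2.199, B 1.379, C 3.457, F 2.432, H 4.985.
Adams allocation: G 23, A 3, D 2, B 2, C 4, F 3, H 5.
G has quota 24.285 (lower 24, upper 25) but receives 23 — outside the quota interval.

G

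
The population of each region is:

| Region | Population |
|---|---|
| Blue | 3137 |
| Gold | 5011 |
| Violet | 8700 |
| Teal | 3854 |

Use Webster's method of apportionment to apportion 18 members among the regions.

Blue=3; Gold=4; Violet=8; Teal=3

Standard divisor 20702/18 ≈ 1150.111; standard quotas: Blue 2.728, Gold 4.357, Violet 7.564, Teal 3.351.
Rounding to the nearest integer gives Blue 3, Gold 4, Violet 8, Teal 3 — total 18, matching the house size, so no adjustment is needed.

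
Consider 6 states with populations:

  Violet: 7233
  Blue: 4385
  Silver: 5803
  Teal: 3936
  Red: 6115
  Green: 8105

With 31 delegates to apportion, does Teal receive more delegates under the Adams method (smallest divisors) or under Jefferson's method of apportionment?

Adams: Violet 6, Blue 4, Silver 5, Teal 4, Red 5, Green 7.
Jefferson: Violet 7, Blue 4, Silver 5, Teal 3, Red 5, Green 7.
Teal gets 4 under Adams and 3 under Jefferson.

Adams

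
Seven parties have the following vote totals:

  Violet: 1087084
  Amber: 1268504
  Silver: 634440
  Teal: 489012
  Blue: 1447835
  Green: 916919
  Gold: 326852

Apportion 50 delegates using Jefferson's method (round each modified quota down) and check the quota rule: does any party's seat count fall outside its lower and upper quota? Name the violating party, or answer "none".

Standard quotas: Violet 8.809, Amber 10.279, Silver 5.141, Teal 3.962, Blue 11.732, Green 7.430, Gold 2.648.
Jefferson allocation: Violet 9, Amber 11, Silver 5, Teal 4, Blue 12, Green 7, Gold 2.
Every allocation lies between the lower and upper quota.

none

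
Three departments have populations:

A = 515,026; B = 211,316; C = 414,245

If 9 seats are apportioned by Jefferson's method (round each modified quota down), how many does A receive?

4

Standard divisor 1140587/9 ≈ 126731.889; standard quotas: A 4.064, B 1.667, C 3.269.
Rounding down gives 4, 1, 3 = 8 seats, so the divisor must be adjusted.
With modified divisor 104600: modified quotas A 4.924, B 2.020, C 3.960.
Rounding down: A 4, B 2, C 3 (total 9).
A receives 4.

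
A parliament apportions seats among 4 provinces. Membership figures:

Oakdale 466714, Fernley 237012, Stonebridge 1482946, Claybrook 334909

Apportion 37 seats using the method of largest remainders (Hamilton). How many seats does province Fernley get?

3

Standard divisor: 2521581 ÷ 37 ≈ 68150.838.
Standard quotas: Oakdale 6.8483, Fernley 3.4778, Stonebridge 21.7598, Claybrook 4.9142.
Lower quotas: Oakdale 6, Fernley 3, Stonebridge 21, Claybrook 4 (sum 34, leaving 3 seats).
Remainders in descending order: Claybrook 0.9142, Oakdale 0.8483, Stonebridge 0.7598, Fernley 0.4778.
Largest remainders: Claybrook, Oakdale, Stonebridge receive the extra seats.
Fernley receives 3.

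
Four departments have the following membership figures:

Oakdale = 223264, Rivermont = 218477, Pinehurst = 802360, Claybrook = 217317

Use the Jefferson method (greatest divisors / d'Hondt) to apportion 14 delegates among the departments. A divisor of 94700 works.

With modified divisor 94700: modified quotas Oakdale 2.358, Rivermont 2.307, Pinehurst 8.473, Claybrook 2.295.
Rounding down: Oakdale 2, Rivermont 2, Pinehurst 8, Claybrook 2 (total 14).

Oakdale: 2; Rivermont: 2; Pinehurst: 8; Claybrook: 2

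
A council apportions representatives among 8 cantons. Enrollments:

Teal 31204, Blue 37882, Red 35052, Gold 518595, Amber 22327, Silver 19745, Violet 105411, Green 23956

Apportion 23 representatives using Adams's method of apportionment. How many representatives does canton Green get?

1

Standard divisor 794172/23 ≈ 34529.217; standard quotas: Teal 0.904, Blue 1.097, Red 1.015, Gold 15.019, Amber 0.647, Silver 0.572, Violet 3.053, Green 0.694.
Rounding up gives 1, 2, 2, 16, 1, 1, 4, 1 = 28 seats, so the divisor must be adjusted.
With modified divisor 38900: modified quotas Teal 0.802, Blue 0.974, Red 0.901, Gold 13.331, Amber 0.574, Silver 0.508, Violet 2.710, Green 0.616.
Rounding up: Teal 1, Blue 1, Red 1, Gold 14, Amber 1, Silver 1, Violet 3, Green 1 (total 23).
Green receives 1.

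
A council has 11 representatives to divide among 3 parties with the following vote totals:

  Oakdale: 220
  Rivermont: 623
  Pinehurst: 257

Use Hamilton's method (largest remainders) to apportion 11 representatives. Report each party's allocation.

Oakdale: 2; Rivermont: 6; Pinehurst: 3

Total 1100; standard divisor 1100/11 = 100.
Standard quotas: Oakdale 2.200, Rivermont 6.230, Pinehurst 2.570.
Lower quotas: Oakdale 2, Rivermont 6, Pinehurst 2 (sum 10, leaving 1 seat).
Remainders in descending order: Pinehurst 0.570, Rivermont 0.230, Oakdale 0.200.
The surplus seat goes to Pinehurst.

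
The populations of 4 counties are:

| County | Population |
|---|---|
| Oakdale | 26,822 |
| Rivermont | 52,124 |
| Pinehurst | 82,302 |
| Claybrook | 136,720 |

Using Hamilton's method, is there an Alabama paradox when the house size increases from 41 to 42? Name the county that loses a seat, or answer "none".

none

At 41 seats: Oakdale 4, Rivermont 7, Pinehurst 11, Claybrook 19.
At 42 seats: Oakdale 4, Rivermont 7, Pinehurst 12, Claybrook 19.
No county's allocation decreased.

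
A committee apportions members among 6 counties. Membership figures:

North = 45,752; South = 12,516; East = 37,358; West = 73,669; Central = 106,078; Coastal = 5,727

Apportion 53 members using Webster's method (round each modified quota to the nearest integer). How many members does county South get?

2

Standard divisor 281100/53 ≈ 5303.774; standard quotas: North 8.626, South 2.360, East 7.044, West 13.890, Central 20.000, Coastal 1.080.
Rounding to the nearest integer gives North 9, South 2, East 7, West 14, Central 20, Coastal 1 — total 53, matching the house size, so no adjustment is needed.
South receives 2.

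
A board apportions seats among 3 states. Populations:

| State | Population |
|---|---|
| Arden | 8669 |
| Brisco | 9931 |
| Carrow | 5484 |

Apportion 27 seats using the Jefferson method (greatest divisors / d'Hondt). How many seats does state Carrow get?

Standard divisor 24084/27 ≈ 892; standard quotas: Arden 9.719, Brisco 11.133, Carrow 6.148.
Rounding down gives 9, 11, 6 = 26 seats, so the divisor must be adjusted.
With modified divisor 850: modified quotas Arden 10.199, Brisco 11.684, Carrow 6.452.
Rounding down: Arden 10, Brisco 11, Carrow 6 (total 27).
Carrow receives 6.

6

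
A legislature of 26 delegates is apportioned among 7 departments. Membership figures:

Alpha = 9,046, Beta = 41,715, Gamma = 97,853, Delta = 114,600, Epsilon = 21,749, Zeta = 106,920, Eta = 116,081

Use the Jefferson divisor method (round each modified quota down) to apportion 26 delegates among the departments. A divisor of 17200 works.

Alpha=0; Beta=2; Gamma=5; Delta=6; Epsilon=1; Zeta=6; Eta=6

With modified divisor 17200: modified quotas Alpha 0.526, Beta 2.425, Gamma 5.689, Delta 6.663, Epsilon 1.264, Zeta 6.216, Eta 6.749.
Rounding down: Alpha 0, Beta 2, Gamma 5, Delta 6, Epsilon 1, Zeta 6, Eta 6 (total 26).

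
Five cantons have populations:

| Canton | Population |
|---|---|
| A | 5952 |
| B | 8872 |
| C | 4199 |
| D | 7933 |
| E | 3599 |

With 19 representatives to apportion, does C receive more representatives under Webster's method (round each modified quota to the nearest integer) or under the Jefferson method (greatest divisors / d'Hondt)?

Webster: A 4, B 5, C 3, D 5, E 2.
Jefferson: A 4, B 6, C 2, D 5, E 2.
C gets 3 under Webster and 2 under Jefferson.

Webster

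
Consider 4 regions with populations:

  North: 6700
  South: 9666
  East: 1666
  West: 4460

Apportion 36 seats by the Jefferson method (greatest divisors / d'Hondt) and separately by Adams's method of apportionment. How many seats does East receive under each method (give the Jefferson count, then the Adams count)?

2 and 3

Jefferson: North 11, South 16, East 2, West 7.
Adams: North 11, South 15, East 3, West 7.
East gets 2 under Jefferson and 3 under Adams.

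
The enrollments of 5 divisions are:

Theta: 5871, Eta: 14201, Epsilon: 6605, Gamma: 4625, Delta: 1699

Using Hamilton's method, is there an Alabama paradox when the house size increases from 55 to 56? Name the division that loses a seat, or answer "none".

At 55 seats: Theta 10, Eta 23, Epsilon 11, Gamma 8, Delta 3.
At 56 seats: Theta 10, Eta 24, Epsilon 11, Gamma 8, Delta 3.
No division's allocation decreased.

none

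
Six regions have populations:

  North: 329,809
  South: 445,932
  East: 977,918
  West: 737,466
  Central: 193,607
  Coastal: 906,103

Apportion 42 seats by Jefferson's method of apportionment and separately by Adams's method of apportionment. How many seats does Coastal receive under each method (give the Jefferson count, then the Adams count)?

11 and 10

Jefferson: North 4, South 5, East 11, West 9, Central 2, Coastal 11.
Adams: North 4, South 5, East 11, West 9, Central 3, Coastal 10.
Coastal gets 11 under Jefferson and 10 under Adams.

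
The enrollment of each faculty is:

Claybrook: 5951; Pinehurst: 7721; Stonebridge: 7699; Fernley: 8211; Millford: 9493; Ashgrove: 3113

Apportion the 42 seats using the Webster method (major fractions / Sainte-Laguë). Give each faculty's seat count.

Standard divisor 42188/42 ≈ 1004.476; standard quotas: Claybrook 5.924, Pinehurst 7.687, Stonebridge 7.665, Fernley 8.174, Millford 9.451, Ashgrove 3.099.
Rounding to the nearest integer gives Claybrook 6, Pinehurst 8, Stonebridge 8, Fernley 8, Millford 9, Ashgrove 3 — total 42, matching the house size, so no adjustment is needed.

Claybrook 6; Pinehurst 8; Stonebridge 8; Fernley 8; Millford 9; Ashgrove 3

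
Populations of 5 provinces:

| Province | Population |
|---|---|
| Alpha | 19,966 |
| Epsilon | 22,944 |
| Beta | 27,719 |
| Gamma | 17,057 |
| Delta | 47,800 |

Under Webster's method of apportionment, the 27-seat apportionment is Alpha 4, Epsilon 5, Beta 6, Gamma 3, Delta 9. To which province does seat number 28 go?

Priority for the next seat is population ÷ (current seats + 0.5).
Priorities: Alpha 4436.889, Epsilon 4171.636, Beta 4264.462, Gamma 4873.429, Delta 5031.579.
Highest priority: Delta.

Delta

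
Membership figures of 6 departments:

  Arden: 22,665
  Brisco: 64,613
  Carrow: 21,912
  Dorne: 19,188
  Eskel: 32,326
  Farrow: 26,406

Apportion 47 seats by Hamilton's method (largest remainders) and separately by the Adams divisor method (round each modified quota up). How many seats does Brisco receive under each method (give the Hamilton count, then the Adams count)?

16 and 15

Hamilton: Arden 6, Brisco 16, Carrow 5, Dorne 5, Eskel 8, Farrow 7.
Adams: Arden 6, Brisco 15, Carrow 6, Dorne 5, Eskel 8, Farrow 7.
Brisco gets 16 under Hamilton and 15 under Adams.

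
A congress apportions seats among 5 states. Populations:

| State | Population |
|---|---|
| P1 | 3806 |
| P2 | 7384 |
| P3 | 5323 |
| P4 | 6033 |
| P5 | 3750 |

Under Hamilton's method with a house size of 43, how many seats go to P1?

6

Total 26296; standard divisor 26296/43 ≈ 611.535.
Standard quotas: P1 6.2237, P2 12.0745, P3 8.7043, P4 9.8653, P5 6.1321.
Lower quotas: P1 6, P2 12, P3 8, P4 9, P5 6 (sum 41, leaving 2 seats).
Remainders in descending order: P4 0.8653, P3 0.7043, P1 0.2237, P5 0.1321, P2 0.0745.
Largest remainders: P4, P3 receive the extra seats.
P1 receives 6.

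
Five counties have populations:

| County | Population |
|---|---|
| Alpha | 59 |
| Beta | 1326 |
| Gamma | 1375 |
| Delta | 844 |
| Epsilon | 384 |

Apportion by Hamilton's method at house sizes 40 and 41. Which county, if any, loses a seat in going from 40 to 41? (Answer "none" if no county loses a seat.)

Alpha

At 40 seats: Alpha 1, Beta 13, Gamma 14, Delta 8, Epsilon 4.
At 41 seats: Alpha 0, Beta 14, Gamma 14, Delta 9, Epsilon 4.
Alpha drops from 1 to 0.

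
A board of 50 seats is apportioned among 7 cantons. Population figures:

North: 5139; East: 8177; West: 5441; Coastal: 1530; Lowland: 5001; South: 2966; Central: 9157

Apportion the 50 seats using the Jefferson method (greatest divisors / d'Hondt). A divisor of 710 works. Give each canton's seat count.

With modified divisor 710: modified quotas North 7.238, East 11.517, West 7.663, Coastal 2.155, Lowland 7.044, South 4.177, Central 12.897.
Rounding down: North 7, East 11, West 7, Coastal 2, Lowland 7, South 4, Central 12 (total 50).

North 7; East 11; West 7; Coastal 2; Lowland 7; South 4; Central 12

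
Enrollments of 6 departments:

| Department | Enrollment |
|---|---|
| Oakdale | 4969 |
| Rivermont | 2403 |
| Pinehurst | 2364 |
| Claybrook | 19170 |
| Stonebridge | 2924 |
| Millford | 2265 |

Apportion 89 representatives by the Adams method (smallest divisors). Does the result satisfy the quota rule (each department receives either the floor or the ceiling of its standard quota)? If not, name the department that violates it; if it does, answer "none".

Standard quotas: Oakdale 12.971, Rivermont 6.273, Pinehurst 6.171, Claybrook 50.040, Stonebridge 7.633, Millford 5.912.
Adams allocation: Oakdale 13, Rivermont 7, Pinehurst 6, Claybrook 49, Stonebridge 8, Millford 6.
Claybrook has quota 50.040 (lower 50, upper 51) but receives 49 — outside the quota interval.

Claybrook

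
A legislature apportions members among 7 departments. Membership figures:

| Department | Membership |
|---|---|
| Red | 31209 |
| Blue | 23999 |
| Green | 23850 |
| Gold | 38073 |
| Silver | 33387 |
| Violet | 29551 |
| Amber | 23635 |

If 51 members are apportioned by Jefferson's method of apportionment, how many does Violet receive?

7

Standard divisor 203704/51 ≈ 3994.196; standard quotas: Red 7.814, Blue 6.008, Green 5.971, Gold 9.532, Silver 8.359, Violet 7.398, Amber 5.917.
Rounding down gives 7, 6, 5, 9, 8, 7, 5 = 47 seats, so the divisor must be adjusted.
With modified divisor 3760: modified quotas Red 8.300, Blue 6.383, Green 6.343, Gold 10.126, Silver 8.880, Violet 7.859, Amber 6.286.
Rounding down: Red 8, Blue 6, Green 6, Gold 10, Silver 8, Violet 7, Amber 6 (total 51).
Violet receives 7.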